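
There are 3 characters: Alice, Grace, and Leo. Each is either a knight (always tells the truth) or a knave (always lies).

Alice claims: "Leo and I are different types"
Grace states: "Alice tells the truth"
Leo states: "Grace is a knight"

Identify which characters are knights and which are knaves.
Alice is a knave.
Grace is a knave.
Leo is a knave.

Verification:
- Alice (knave) says "Leo and I are different types" - this is FALSE (a lie) because Alice is a knave and Leo is a knave.
- Grace (knave) says "Alice tells the truth" - this is FALSE (a lie) because Alice is a knave.
- Leo (knave) says "Grace is a knight" - this is FALSE (a lie) because Grace is a knave.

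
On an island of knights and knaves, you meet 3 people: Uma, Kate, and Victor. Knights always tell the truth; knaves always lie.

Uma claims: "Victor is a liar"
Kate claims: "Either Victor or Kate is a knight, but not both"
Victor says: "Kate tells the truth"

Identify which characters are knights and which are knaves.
Uma is a knight.
Kate is a knave.
Victor is a knave.

Verification:
- Uma (knight) says "Victor is a liar" - this is TRUE because Victor is a knave.
- Kate (knave) says "Either Victor or Kate is a knight, but not both" - this is FALSE (a lie) because Victor is a knave and Kate is a knave.
- Victor (knave) says "Kate tells the truth" - this is FALSE (a lie) because Kate is a knave.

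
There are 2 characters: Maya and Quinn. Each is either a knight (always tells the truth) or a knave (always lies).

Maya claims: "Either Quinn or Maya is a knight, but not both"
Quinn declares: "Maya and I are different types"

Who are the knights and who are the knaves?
Maya is a knave.
Quinn is a knave.

Verification:
- Maya (knave) says "Either Quinn or Maya is a knight, but not both" - this is FALSE (a lie) because Quinn is a knave and Maya is a knave.
- Quinn (knave) says "Maya and I are different types" - this is FALSE (a lie) because Quinn is a knave and Maya is a knave.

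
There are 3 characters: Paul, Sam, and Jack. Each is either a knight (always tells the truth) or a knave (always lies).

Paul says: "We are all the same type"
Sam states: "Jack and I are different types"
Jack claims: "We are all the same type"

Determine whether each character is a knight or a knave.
Paul is a knave.
Sam is a knight.
Jack is a knave.

Verification:
- Paul (knave) says "We are all the same type" - this is FALSE (a lie) because Sam is a knight and Paul and Jack are knaves.
- Sam (knight) says "Jack and I are different types" - this is TRUE because Sam is a knight and Jack is a knave.
- Jack (knave) says "We are all the same type" - this is FALSE (a lie) because Sam is a knight and Paul and Jack are knaves.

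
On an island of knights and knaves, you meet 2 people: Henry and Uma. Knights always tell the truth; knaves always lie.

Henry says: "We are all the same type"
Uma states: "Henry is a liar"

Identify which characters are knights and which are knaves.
Henry is a knave.
Uma is a knight.

Verification:
- Henry (knave) says "We are all the same type" - this is FALSE (a lie) because Uma is a knight and Henry is a knave.
- Uma (knight) says "Henry is a liar" - this is TRUE because Henry is a knave.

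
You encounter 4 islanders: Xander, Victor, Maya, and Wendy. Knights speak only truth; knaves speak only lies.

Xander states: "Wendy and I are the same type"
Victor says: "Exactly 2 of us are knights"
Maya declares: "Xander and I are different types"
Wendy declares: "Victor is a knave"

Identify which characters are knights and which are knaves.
Xander is a knave.
Victor is a knave.
Maya is a knave.
Wendy is a knight.

Verification:
- Xander (knave) says "Wendy and I are the same type" - this is FALSE (a lie) because Xander is a knave and Wendy is a knight.
- Victor (knave) says "Exactly 2 of us are knights" - this is FALSE (a lie) because there are 1 knights.
- Maya (knave) says "Xander and I are different types" - this is FALSE (a lie) because Maya is a knave and Xander is a knave.
- Wendy (knight) says "Victor is a knave" - this is TRUE because Victor is a knave.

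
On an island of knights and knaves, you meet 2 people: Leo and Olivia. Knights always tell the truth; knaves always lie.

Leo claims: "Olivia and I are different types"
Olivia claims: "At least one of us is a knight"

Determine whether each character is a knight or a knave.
Leo is a knave.
Olivia is a knave.

Verification:
- Leo (knave) says "Olivia and I are different types" - this is FALSE (a lie) because Leo is a knave and Olivia is a knave.
- Olivia (knave) says "At least one of us is a knight" - this is FALSE (a lie) because no one is a knight.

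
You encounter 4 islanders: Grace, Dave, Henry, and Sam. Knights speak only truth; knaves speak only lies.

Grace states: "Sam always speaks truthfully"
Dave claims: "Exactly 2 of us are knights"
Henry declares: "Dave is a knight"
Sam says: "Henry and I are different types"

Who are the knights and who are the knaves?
Grace is a knave.
Dave is a knave.
Henry is a knave.
Sam is a knave.

Verification:
- Grace (knave) says "Sam always speaks truthfully" - this is FALSE (a lie) because Sam is a knave.
- Dave (knave) says "Exactly 2 of us are knights" - this is FALSE (a lie) because there are 0 knights.
- Henry (knave) says "Dave is a knight" - this is FALSE (a lie) because Dave is a knave.
- Sam (knave) says "Henry and I are different types" - this is FALSE (a lie) because Sam is a knave and Henry is a knave.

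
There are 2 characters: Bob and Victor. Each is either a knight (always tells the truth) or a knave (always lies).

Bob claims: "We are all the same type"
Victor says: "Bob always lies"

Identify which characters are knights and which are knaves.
Bob is a knave.
Victor is a knight.

Verification:
- Bob (knave) says "We are all the same type" - this is FALSE (a lie) because Victor is a knight and Bob is a knave.
- Victor (knight) says "Bob always lies" - this is TRUE because Bob is a knave.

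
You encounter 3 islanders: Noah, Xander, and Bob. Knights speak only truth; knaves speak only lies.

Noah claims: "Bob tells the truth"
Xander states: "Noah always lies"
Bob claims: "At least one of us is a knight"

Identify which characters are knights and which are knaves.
Noah is a knight.
Xander is a knave.
Bob is a knight.

Verification:
- Noah (knight) says "Bob tells the truth" - this is TRUE because Bob is a knight.
- Xander (knave) says "Noah always lies" - this is FALSE (a lie) because Noah is a knight.
- Bob (knight) says "At least one of us is a knight" - this is TRUE because Noah and Bob are knights.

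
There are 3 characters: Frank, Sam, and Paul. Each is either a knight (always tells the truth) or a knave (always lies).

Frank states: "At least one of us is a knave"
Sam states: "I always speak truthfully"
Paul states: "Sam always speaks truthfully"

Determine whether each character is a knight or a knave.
Frank is a knight.
Sam is a knave.
Paul is a knave.

Verification:
- Frank (knight) says "At least one of us is a knave" - this is TRUE because Sam and Paul are knaves.
- Sam (knave) says "I always speak truthfully" - this is FALSE (a lie) because Sam is a knave.
- Paul (knave) says "Sam always speaks truthfully" - this is FALSE (a lie) because Sam is a knave.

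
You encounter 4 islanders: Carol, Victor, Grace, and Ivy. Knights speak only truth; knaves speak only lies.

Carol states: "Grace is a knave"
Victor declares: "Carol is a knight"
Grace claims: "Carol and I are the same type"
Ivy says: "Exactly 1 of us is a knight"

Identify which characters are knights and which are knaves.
Carol is a knight.
Victor is a knight.
Grace is a knave.
Ivy is a knave.

Verification:
- Carol (knight) says "Grace is a knave" - this is TRUE because Grace is a knave.
- Victor (knight) says "Carol is a knight" - this is TRUE because Carol is a knight.
- Grace (knave) says "Carol and I are the same type" - this is FALSE (a lie) because Grace is a knave and Carol is a knight.
- Ivy (knave) says "Exactly 1 of us is a knight" - this is FALSE (a lie) because there are 2 knights.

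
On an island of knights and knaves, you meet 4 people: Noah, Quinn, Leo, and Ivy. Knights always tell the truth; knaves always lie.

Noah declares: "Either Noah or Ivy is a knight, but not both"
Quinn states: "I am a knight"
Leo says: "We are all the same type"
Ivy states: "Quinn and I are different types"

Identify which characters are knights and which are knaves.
Noah is a knight.
Quinn is a knave.
Leo is a knave.
Ivy is a knave.

Verification:
- Noah (knight) says "Either Noah or Ivy is a knight, but not both" - this is TRUE because Noah is a knight and Ivy is a knave.
- Quinn (knave) says "I am a knight" - this is FALSE (a lie) because Quinn is a knave.
- Leo (knave) says "We are all the same type" - this is FALSE (a lie) because Noah is a knight and Quinn, Leo, and Ivy are knaves.
- Ivy (knave) says "Quinn and I are different types" - this is FALSE (a lie) because Ivy is a knave and Quinn is a knave.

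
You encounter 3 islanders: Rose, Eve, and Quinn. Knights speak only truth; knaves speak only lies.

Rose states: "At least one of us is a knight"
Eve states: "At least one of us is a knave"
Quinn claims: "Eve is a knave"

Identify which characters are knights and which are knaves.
Rose is a knight.
Eve is a knight.
Quinn is a knave.

Verification:
- Rose (knight) says "At least one of us is a knight" - this is TRUE because Rose and Eve are knights.
- Eve (knight) says "At least one of us is a knave" - this is TRUE because Quinn is a knave.
- Quinn (knave) says "Eve is a knave" - this is FALSE (a lie) because Eve is a knight.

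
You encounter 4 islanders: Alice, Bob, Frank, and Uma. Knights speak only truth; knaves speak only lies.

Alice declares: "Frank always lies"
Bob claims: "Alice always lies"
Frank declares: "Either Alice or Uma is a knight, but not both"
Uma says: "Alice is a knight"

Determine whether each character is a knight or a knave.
Alice is a knight.
Bob is a knave.
Frank is a knave.
Uma is a knight.

Verification:
- Alice (knight) says "Frank always lies" - this is TRUE because Frank is a knave.
- Bob (knave) says "Alice always lies" - this is FALSE (a lie) because Alice is a knight.
- Frank (knave) says "Either Alice or Uma is a knight, but not both" - this is FALSE (a lie) because Alice is a knight and Uma is a knight.
- Uma (knight) says "Alice is a knight" - this is TRUE because Alice is a knight.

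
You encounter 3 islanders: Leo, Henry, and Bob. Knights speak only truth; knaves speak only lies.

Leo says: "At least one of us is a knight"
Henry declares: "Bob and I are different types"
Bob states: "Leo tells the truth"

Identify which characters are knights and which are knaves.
Leo is a knave.
Henry is a knave.
Bob is a knave.

Verification:
- Leo (knave) says "At least one of us is a knight" - this is FALSE (a lie) because no one is a knight.
- Henry (knave) says "Bob and I are different types" - this is FALSE (a lie) because Henry is a knave and Bob is a knave.
- Bob (knave) says "Leo tells the truth" - this is FALSE (a lie) because Leo is a knave.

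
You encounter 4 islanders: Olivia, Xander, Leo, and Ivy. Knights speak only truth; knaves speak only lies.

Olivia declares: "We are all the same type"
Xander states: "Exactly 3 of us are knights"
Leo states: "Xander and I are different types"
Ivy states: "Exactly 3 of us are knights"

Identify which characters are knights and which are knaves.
Olivia is a knave.
Xander is a knave.
Leo is a knight.
Ivy is a knave.

Verification:
- Olivia (knave) says "We are all the same type" - this is FALSE (a lie) because Leo is a knight and Olivia, Xander, and Ivy are knaves.
- Xander (knave) says "Exactly 3 of us are knights" - this is FALSE (a lie) because there are 1 knights.
- Leo (knight) says "Xander and I are different types" - this is TRUE because Leo is a knight and Xander is a knave.
- Ivy (knave) says "Exactly 3 of us are knights" - this is FALSE (a lie) because there are 1 knights.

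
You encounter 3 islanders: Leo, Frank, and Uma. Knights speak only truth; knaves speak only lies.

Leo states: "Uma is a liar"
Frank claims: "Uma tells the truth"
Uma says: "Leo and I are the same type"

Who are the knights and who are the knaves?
Leo is a knight.
Frank is a knave.
Uma is a knave.

Verification:
- Leo (knight) says "Uma is a liar" - this is TRUE because Uma is a knave.
- Frank (knave) says "Uma tells the truth" - this is FALSE (a lie) because Uma is a knave.
- Uma (knave) says "Leo and I are the same type" - this is FALSE (a lie) because Uma is a knave and Leo is a knight.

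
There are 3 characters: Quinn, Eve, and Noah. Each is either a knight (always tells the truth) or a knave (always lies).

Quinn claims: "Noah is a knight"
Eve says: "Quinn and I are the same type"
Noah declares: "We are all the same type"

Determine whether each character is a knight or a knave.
Quinn is a knight.
Eve is a knight.
Noah is a knight.

Verification:
- Quinn (knight) says "Noah is a knight" - this is TRUE because Noah is a knight.
- Eve (knight) says "Quinn and I are the same type" - this is TRUE because Eve is a knight and Quinn is a knight.
- Noah (knight) says "We are all the same type" - this is TRUE because Quinn, Eve, and Noah are knights.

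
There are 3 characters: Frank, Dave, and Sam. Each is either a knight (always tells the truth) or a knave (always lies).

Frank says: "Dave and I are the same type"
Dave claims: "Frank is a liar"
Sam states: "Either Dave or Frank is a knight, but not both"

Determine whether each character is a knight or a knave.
Frank is a knave.
Dave is a knight.
Sam is a knight.

Verification:
- Frank (knave) says "Dave and I are the same type" - this is FALSE (a lie) because Frank is a knave and Dave is a knight.
- Dave (knight) says "Frank is a liar" - this is TRUE because Frank is a knave.
- Sam (knight) says "Either Dave or Frank is a knight, but not both" - this is TRUE because Dave is a knight and Frank is a knave.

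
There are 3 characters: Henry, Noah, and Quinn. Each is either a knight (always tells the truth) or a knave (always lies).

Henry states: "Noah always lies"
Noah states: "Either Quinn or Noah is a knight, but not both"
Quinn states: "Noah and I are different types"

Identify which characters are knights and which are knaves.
Henry is a knight.
Noah is a knave.
Quinn is a knave.

Verification:
- Henry (knight) says "Noah always lies" - this is TRUE because Noah is a knave.
- Noah (knave) says "Either Quinn or Noah is a knight, but not both" - this is FALSE (a lie) because Quinn is a knave and Noah is a knave.
- Quinn (knave) says "Noah and I are different types" - this is FALSE (a lie) because Quinn is a knave and Noah is a knave.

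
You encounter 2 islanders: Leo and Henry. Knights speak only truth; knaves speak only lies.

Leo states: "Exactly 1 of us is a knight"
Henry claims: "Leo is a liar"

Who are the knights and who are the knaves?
Leo is a knight.
Henry is a knave.

Verification:
- Leo (knight) says "Exactly 1 of us is a knight" - this is TRUE because there are 1 knights.
- Henry (knave) says "Leo is a liar" - this is FALSE (a lie) because Leo is a knight.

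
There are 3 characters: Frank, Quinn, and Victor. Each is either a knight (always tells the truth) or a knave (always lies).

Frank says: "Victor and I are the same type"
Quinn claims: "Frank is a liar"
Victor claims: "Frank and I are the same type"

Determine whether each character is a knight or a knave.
Frank is a knight.
Quinn is a knave.
Victor is a knight.

Verification:
- Frank (knight) says "Victor and I are the same type" - this is TRUE because Frank is a knight and Victor is a knight.
- Quinn (knave) says "Frank is a liar" - this is FALSE (a lie) because Frank is a knight.
- Victor (knight) says "Frank and I are the same type" - this is TRUE because Victor is a knight and Frank is a knight.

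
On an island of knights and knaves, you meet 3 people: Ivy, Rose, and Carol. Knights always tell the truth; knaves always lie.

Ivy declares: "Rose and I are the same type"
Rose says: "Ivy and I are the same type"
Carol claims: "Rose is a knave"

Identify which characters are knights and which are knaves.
Ivy is a knight.
Rose is a knight.
Carol is a knave.

Verification:
- Ivy (knight) says "Rose and I are the same type" - this is TRUE because Ivy is a knight and Rose is a knight.
- Rose (knight) says "Ivy and I are the same type" - this is TRUE because Rose is a knight and Ivy is a knight.
- Carol (knave) says "Rose is a knave" - this is FALSE (a lie) because Rose is a knight.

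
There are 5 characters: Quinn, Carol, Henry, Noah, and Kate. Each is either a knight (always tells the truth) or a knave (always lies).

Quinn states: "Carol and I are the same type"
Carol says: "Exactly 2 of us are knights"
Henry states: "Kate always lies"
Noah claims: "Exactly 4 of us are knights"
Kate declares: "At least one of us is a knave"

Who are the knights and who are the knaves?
Quinn is a knave.
Carol is a knight.
Henry is a knave.
Noah is a knave.
Kate is a knight.

Verification:
- Quinn (knave) says "Carol and I are the same type" - this is FALSE (a lie) because Quinn is a knave and Carol is a knight.
- Carol (knight) says "Exactly 2 of us are knights" - this is TRUE because there are 2 knights.
- Henry (knave) says "Kate always lies" - this is FALSE (a lie) because Kate is a knight.
- Noah (knave) says "Exactly 4 of us are knights" - this is FALSE (a lie) because there are 2 knights.
- Kate (knight) says "At least one of us is a knave" - this is TRUE because Quinn, Henry, and Noah are knaves.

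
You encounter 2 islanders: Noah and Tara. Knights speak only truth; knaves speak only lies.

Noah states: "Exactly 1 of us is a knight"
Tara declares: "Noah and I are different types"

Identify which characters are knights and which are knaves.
Noah is a knave.
Tara is a knave.

Verification:
- Noah (knave) says "Exactly 1 of us is a knight" - this is FALSE (a lie) because there are 0 knights.
- Tara (knave) says "Noah and I are different types" - this is FALSE (a lie) because Tara is a knave and Noah is a knave.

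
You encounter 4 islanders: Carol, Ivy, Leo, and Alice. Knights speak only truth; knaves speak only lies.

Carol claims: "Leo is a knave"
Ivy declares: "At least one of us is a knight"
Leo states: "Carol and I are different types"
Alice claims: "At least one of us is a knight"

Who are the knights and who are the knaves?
Carol is a knave.
Ivy is a knight.
Leo is a knight.
Alice is a knight.

Verification:
- Carol (knave) says "Leo is a knave" - this is FALSE (a lie) because Leo is a knight.
- Ivy (knight) says "At least one of us is a knight" - this is TRUE because Ivy, Leo, and Alice are knights.
- Leo (knight) says "Carol and I are different types" - this is TRUE because Leo is a knight and Carol is a knave.
- Alice (knight) says "At least one of us is a knight" - this is TRUE because Ivy, Leo, and Alice are knights.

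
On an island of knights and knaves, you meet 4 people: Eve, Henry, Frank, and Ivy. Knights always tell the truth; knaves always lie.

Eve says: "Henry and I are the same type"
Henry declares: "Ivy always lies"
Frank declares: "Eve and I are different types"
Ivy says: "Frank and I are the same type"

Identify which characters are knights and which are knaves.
Eve is a knave.
Henry is a knight.
Frank is a knight.
Ivy is a knave.

Verification:
- Eve (knave) says "Henry and I are the same type" - this is FALSE (a lie) because Eve is a knave and Henry is a knight.
- Henry (knight) says "Ivy always lies" - this is TRUE because Ivy is a knave.
- Frank (knight) says "Eve and I are different types" - this is TRUE because Frank is a knight and Eve is a knave.
- Ivy (knave) says "Frank and I are the same type" - this is FALSE (a lie) because Ivy is a knave and Frank is a knight.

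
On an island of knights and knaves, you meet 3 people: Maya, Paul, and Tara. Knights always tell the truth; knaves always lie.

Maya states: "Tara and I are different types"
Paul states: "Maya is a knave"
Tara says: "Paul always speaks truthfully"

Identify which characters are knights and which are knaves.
Maya is a knight.
Paul is a knave.
Tara is a knave.

Verification:
- Maya (knight) says "Tara and I are different types" - this is TRUE because Maya is a knight and Tara is a knave.
- Paul (knave) says "Maya is a knave" - this is FALSE (a lie) because Maya is a knight.
- Tara (knave) says "Paul always speaks truthfully" - this is FALSE (a lie) because Paul is a knave.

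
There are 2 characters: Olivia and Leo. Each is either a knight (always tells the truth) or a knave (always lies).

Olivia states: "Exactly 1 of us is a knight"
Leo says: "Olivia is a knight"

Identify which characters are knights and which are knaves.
Olivia is a knave.
Leo is a knave.

Verification:
- Olivia (knave) says "Exactly 1 of us is a knight" - this is FALSE (a lie) because there are 0 knights.
- Leo (knave) says "Olivia is a knight" - this is FALSE (a lie) because Olivia is a knave.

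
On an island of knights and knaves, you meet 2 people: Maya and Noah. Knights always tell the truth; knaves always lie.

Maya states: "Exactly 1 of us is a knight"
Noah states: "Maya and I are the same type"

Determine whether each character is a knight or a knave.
Maya is a knight.
Noah is a knave.

Verification:
- Maya (knight) says "Exactly 1 of us is a knight" - this is TRUE because there are 1 knights.
- Noah (knave) says "Maya and I are the same type" - this is FALSE (a lie) because Noah is a knave and Maya is a knight.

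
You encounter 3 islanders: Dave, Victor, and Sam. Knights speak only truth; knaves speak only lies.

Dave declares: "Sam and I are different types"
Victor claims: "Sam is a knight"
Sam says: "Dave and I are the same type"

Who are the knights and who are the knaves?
Dave is a knight.
Victor is a knave.
Sam is a knave.

Verification:
- Dave (knight) says "Sam and I are different types" - this is TRUE because Dave is a knight and Sam is a knave.
- Victor (knave) says "Sam is a knight" - this is FALSE (a lie) because Sam is a knave.
- Sam (knave) says "Dave and I are the same type" - this is FALSE (a lie) because Sam is a knave and Dave is a knight.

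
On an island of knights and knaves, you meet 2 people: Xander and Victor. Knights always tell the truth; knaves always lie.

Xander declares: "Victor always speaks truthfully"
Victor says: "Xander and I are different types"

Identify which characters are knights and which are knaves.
Xander is a knave.
Victor is a knave.

Verification:
- Xander (knave) says "Victor always speaks truthfully" - this is FALSE (a lie) because Victor is a knave.
- Victor (knave) says "Xander and I are different types" - this is FALSE (a lie) because Victor is a knave and Xander is a knave.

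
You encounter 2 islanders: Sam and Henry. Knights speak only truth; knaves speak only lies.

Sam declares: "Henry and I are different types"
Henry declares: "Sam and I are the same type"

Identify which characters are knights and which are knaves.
Sam is a knight.
Henry is a knave.

Verification:
- Sam (knight) says "Henry and I are different types" - this is TRUE because Sam is a knight and Henry is a knave.
- Henry (knave) says "Sam and I are the same type" - this is FALSE (a lie) because Henry is a knave and Sam is a knight.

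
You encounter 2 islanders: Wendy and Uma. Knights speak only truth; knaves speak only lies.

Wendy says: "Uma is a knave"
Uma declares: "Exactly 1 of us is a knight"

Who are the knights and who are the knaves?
Wendy is a knave.
Uma is a knight.

Verification:
- Wendy (knave) says "Uma is a knave" - this is FALSE (a lie) because Uma is a knight.
- Uma (knight) says "Exactly 1 of us is a knight" - this is TRUE because there are 1 knights.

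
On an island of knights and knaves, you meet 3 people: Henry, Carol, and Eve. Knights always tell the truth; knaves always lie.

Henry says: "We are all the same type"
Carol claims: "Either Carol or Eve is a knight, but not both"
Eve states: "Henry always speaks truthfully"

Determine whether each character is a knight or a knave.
Henry is a knave.
Carol is a knight.
Eve is a knave.

Verification:
- Henry (knave) says "We are all the same type" - this is FALSE (a lie) because Carol is a knight and Henry and Eve are knaves.
- Carol (knight) says "Either Carol or Eve is a knight, but not both" - this is TRUE because Carol is a knight and Eve is a knave.
- Eve (knave) says "Henry always speaks truthfully" - this is FALSE (a lie) because Henry is a knave.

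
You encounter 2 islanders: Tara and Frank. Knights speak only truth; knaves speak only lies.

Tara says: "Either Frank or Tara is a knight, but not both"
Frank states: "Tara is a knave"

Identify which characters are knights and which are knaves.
Tara is a knight.
Frank is a knave.

Verification:
- Tara (knight) says "Either Frank or Tara is a knight, but not both" - this is TRUE because Frank is a knave and Tara is a knight.
- Frank (knave) says "Tara is a knave" - this is FALSE (a lie) because Tara is a knight.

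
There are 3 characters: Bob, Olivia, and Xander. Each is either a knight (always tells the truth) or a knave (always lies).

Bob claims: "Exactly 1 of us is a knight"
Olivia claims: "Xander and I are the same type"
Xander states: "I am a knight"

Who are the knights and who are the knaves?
Bob is a knave.
Olivia is a knight.
Xander is a knight.

Verification:
- Bob (knave) says "Exactly 1 of us is a knight" - this is FALSE (a lie) because there are 2 knights.
- Olivia (knight) says "Xander and I are the same type" - this is TRUE because Olivia is a knight and Xander is a knight.
- Xander (knight) says "I am a knight" - this is TRUE because Xander is a knight.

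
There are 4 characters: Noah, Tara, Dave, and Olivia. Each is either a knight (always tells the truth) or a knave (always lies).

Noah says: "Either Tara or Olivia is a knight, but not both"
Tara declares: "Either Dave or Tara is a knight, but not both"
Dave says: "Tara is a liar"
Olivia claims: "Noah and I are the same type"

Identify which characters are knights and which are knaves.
Noah is a knight.
Tara is a knight.
Dave is a knave.
Olivia is a knave.

Verification:
- Noah (knight) says "Either Tara or Olivia is a knight, but not both" - this is TRUE because Tara is a knight and Olivia is a knave.
- Tara (knight) says "Either Dave or Tara is a knight, but not both" - this is TRUE because Dave is a knave and Tara is a knight.
- Dave (knave) says "Tara is a liar" - this is FALSE (a lie) because Tara is a knight.
- Olivia (knave) says "Noah and I are the same type" - this is FALSE (a lie) because Olivia is a knave and Noah is a knight.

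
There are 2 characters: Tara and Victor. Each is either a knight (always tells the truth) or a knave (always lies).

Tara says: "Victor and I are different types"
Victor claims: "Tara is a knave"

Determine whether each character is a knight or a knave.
Tara is a knight.
Victor is a knave.

Verification:
- Tara (knight) says "Victor and I are different types" - this is TRUE because Tara is a knight and Victor is a knave.
- Victor (knave) says "Tara is a knave" - this is FALSE (a lie) because Tara is a knight.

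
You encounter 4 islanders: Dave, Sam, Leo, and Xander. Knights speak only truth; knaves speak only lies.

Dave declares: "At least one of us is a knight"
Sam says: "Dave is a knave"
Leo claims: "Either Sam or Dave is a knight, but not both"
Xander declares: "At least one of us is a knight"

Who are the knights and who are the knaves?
Dave is a knight.
Sam is a knave.
Leo is a knight.
Xander is a knight.

Verification:
- Dave (knight) says "At least one of us is a knight" - this is TRUE because Dave, Leo, and Xander are knights.
- Sam (knave) says "Dave is a knave" - this is FALSE (a lie) because Dave is a knight.
- Leo (knight) says "Either Sam or Dave is a knight, but not both" - this is TRUE because Sam is a knave and Dave is a knight.
- Xander (knight) says "At least one of us is a knight" - this is TRUE because Dave, Leo, and Xander are knights.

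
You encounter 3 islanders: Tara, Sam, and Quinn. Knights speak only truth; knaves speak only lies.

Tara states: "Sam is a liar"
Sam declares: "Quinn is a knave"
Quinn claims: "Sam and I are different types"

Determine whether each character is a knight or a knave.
Tara is a knight.
Sam is a knave.
Quinn is a knight.

Verification:
- Tara (knight) says "Sam is a liar" - this is TRUE because Sam is a knave.
- Sam (knave) says "Quinn is a knave" - this is FALSE (a lie) because Quinn is a knight.
- Quinn (knight) says "Sam and I are different types" - this is TRUE because Quinn is a knight and Sam is a knave.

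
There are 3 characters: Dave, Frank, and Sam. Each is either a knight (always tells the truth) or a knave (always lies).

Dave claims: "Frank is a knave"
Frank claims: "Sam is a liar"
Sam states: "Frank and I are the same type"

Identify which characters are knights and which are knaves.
Dave is a knave.
Frank is a knight.
Sam is a knave.

Verification:
- Dave (knave) says "Frank is a knave" - this is FALSE (a lie) because Frank is a knight.
- Frank (knight) says "Sam is a liar" - this is TRUE because Sam is a knave.
- Sam (knave) says "Frank and I are the same type" - this is FALSE (a lie) because Sam is a knave and Frank is a knight.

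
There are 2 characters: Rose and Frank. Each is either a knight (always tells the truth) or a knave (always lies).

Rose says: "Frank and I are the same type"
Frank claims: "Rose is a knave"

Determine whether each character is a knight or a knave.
Rose is a knave.
Frank is a knight.

Verification:
- Rose (knave) says "Frank and I are the same type" - this is FALSE (a lie) because Rose is a knave and Frank is a knight.
- Frank (knight) says "Rose is a knave" - this is TRUE because Rose is a knave.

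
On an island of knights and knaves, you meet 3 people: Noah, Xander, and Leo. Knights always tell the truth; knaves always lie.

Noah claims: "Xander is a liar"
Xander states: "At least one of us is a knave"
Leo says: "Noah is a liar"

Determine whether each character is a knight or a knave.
Noah is a knave.
Xander is a knight.
Leo is a knight.

Verification:
- Noah (knave) says "Xander is a liar" - this is FALSE (a lie) because Xander is a knight.
- Xander (knight) says "At least one of us is a knave" - this is TRUE because Noah is a knave.
- Leo (knight) says "Noah is a liar" - this is TRUE because Noah is a knave.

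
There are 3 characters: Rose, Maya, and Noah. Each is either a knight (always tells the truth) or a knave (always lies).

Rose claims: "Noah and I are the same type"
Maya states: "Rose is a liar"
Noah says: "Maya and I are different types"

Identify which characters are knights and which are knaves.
Rose is a knight.
Maya is a knave.
Noah is a knight.

Verification:
- Rose (knight) says "Noah and I are the same type" - this is TRUE because Rose is a knight and Noah is a knight.
- Maya (knave) says "Rose is a liar" - this is FALSE (a lie) because Rose is a knight.
- Noah (knight) says "Maya and I are different types" - this is TRUE because Noah is a knight and Maya is a knave.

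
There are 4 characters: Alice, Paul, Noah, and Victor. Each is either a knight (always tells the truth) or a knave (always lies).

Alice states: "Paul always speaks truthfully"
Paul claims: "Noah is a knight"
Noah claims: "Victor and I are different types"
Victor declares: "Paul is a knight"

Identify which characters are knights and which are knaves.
Alice is a knave.
Paul is a knave.
Noah is a knave.
Victor is a knave.

Verification:
- Alice (knave) says "Paul always speaks truthfully" - this is FALSE (a lie) because Paul is a knave.
- Paul (knave) says "Noah is a knight" - this is FALSE (a lie) because Noah is a knave.
- Noah (knave) says "Victor and I are different types" - this is FALSE (a lie) because Noah is a knave and Victor is a knave.
- Victor (knave) says "Paul is a knight" - this is FALSE (a lie) because Paul is a knave.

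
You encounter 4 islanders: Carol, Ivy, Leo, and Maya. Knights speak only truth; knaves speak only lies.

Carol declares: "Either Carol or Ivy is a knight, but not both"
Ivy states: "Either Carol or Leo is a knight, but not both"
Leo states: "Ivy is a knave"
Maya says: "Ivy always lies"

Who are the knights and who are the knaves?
Carol is a knight.
Ivy is a knave.
Leo is a knight.
Maya is a knight.

Verification:
- Carol (knight) says "Either Carol or Ivy is a knight, but not both" - this is TRUE because Carol is a knight and Ivy is a knave.
- Ivy (knave) says "Either Carol or Leo is a knight, but not both" - this is FALSE (a lie) because Carol is a knight and Leo is a knight.
- Leo (knight) says "Ivy is a knave" - this is TRUE because Ivy is a knave.
- Maya (knight) says "Ivy always lies" - this is TRUE because Ivy is a knave.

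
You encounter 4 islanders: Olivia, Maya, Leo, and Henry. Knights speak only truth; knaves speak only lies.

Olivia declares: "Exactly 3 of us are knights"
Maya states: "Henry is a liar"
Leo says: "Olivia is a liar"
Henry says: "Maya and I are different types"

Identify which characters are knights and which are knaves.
Olivia is a knave.
Maya is a knave.
Leo is a knight.
Henry is a knight.

Verification:
- Olivia (knave) says "Exactly 3 of us are knights" - this is FALSE (a lie) because there are 2 knights.
- Maya (knave) says "Henry is a liar" - this is FALSE (a lie) because Henry is a knight.
- Leo (knight) says "Olivia is a liar" - this is TRUE because Olivia is a knave.
- Henry (knight) says "Maya and I are different types" - this is TRUE because Henry is a knight and Maya is a knave.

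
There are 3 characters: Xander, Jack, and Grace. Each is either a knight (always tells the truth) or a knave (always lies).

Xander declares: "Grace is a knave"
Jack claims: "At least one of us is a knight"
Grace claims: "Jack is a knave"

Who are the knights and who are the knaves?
Xander is a knight.
Jack is a knight.
Grace is a knave.

Verification:
- Xander (knight) says "Grace is a knave" - this is TRUE because Grace is a knave.
- Jack (knight) says "At least one of us is a knight" - this is TRUE because Xander and Jack are knights.
- Grace (knave) says "Jack is a knave" - this is FALSE (a lie) because Jack is a knight.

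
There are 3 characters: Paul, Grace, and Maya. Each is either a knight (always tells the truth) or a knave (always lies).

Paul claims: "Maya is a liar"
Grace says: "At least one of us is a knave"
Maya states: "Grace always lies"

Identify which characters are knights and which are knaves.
Paul is a knight.
Grace is a knight.
Maya is a knave.

Verification:
- Paul (knight) says "Maya is a liar" - this is TRUE because Maya is a knave.
- Grace (knight) says "At least one of us is a knave" - this is TRUE because Maya is a knave.
- Maya (knave) says "Grace always lies" - this is FALSE (a lie) because Grace is a knight.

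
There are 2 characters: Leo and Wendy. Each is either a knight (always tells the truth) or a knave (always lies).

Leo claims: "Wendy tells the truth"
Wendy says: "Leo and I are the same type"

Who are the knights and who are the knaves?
Leo is a knight.
Wendy is a knight.

Verification:
- Leo (knight) says "Wendy tells the truth" - this is TRUE because Wendy is a knight.
- Wendy (knight) says "Leo and I are the same type" - this is TRUE because Wendy is a knight and Leo is a knight.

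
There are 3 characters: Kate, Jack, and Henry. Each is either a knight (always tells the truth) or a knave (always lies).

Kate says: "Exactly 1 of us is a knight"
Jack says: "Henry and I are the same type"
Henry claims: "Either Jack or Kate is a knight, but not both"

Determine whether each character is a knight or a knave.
Kate is a knave.
Jack is a knight.
Henry is a knight.

Verification:
- Kate (knave) says "Exactly 1 of us is a knight" - this is FALSE (a lie) because there are 2 knights.
- Jack (knight) says "Henry and I are the same type" - this is TRUE because Jack is a knight and Henry is a knight.
- Henry (knight) says "Either Jack or Kate is a knight, but not both" - this is TRUE because Jack is a knight and Kate is a knave.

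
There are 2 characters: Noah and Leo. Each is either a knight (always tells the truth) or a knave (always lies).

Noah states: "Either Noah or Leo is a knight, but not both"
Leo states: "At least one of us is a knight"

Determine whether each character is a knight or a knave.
Noah is a knave.
Leo is a knave.

Verification:
- Noah (knave) says "Either Noah or Leo is a knight, but not both" - this is FALSE (a lie) because Noah is a knave and Leo is a knave.
- Leo (knave) says "At least one of us is a knight" - this is FALSE (a lie) because no one is a knight.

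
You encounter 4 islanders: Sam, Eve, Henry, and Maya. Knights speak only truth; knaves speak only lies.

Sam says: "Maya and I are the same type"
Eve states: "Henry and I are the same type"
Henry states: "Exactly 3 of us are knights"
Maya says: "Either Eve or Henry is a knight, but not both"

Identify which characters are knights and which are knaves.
Sam is a knight.
Eve is a knave.
Henry is a knight.
Maya is a knight.

Verification:
- Sam (knight) says "Maya and I are the same type" - this is TRUE because Sam is a knight and Maya is a knight.
- Eve (knave) says "Henry and I are the same type" - this is FALSE (a lie) because Eve is a knave and Henry is a knight.
- Henry (knight) says "Exactly 3 of us are knights" - this is TRUE because there are 3 knights.
- Maya (knight) says "Either Eve or Henry is a knight, but not both" - this is TRUE because Eve is a knave and Henry is a knight.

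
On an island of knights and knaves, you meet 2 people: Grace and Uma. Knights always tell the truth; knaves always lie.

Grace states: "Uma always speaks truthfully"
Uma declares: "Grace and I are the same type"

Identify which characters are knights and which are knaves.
Grace is a knight.
Uma is a knight.

Verification:
- Grace (knight) says "Uma always speaks truthfully" - this is TRUE because Uma is a knight.
- Uma (knight) says "Grace and I are the same type" - this is TRUE because Uma is a knight and Grace is a knight.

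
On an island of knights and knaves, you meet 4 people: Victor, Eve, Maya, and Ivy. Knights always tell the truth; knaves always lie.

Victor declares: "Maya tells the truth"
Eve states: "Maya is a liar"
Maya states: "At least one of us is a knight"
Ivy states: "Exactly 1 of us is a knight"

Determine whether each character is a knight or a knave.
Victor is a knight.
Eve is a knave.
Maya is a knight.
Ivy is a knave.

Verification:
- Victor (knight) says "Maya tells the truth" - this is TRUE because Maya is a knight.
- Eve (knave) says "Maya is a liar" - this is FALSE (a lie) because Maya is a knight.
- Maya (knight) says "At least one of us is a knight" - this is TRUE because Victor and Maya are knights.
- Ivy (knave) says "Exactly 1 of us is a knight" - this is FALSE (a lie) because there are 2 knights.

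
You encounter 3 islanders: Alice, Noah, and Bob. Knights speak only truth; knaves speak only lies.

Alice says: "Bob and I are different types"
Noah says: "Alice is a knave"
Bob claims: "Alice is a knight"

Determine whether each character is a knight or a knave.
Alice is a knave.
Noah is a knight.
Bob is a knave.

Verification:
- Alice (knave) says "Bob and I are different types" - this is FALSE (a lie) because Alice is a knave and Bob is a knave.
- Noah (knight) says "Alice is a knave" - this is TRUE because Alice is a knave.
- Bob (knave) says "Alice is a knight" - this is FALSE (a lie) because Alice is a knave.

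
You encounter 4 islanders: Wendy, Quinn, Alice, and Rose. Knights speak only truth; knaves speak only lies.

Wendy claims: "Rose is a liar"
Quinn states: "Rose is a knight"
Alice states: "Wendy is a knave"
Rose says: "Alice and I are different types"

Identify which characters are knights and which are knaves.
Wendy is a knight.
Quinn is a knave.
Alice is a knave.
Rose is a knave.

Verification:
- Wendy (knight) says "Rose is a liar" - this is TRUE because Rose is a knave.
- Quinn (knave) says "Rose is a knight" - this is FALSE (a lie) because Rose is a knave.
- Alice (knave) says "Wendy is a knave" - this is FALSE (a lie) because Wendy is a knight.
- Rose (knave) says "Alice and I are different types" - this is FALSE (a lie) because Rose is a knave and Alice is a knave.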